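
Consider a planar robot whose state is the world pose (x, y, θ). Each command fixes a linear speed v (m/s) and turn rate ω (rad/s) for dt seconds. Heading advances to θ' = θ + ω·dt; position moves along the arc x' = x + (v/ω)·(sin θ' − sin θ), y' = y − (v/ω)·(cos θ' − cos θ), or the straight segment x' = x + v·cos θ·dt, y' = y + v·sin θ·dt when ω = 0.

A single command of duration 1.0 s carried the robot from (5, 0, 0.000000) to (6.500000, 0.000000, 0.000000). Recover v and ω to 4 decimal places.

v = 1.5000, ω = 0.0000

Δθ = 0.000000 − 0.000000 = 0.000000
ω = Δθ/dt = 0.000000/1.0 = 0.0000
ω = 0 → v = (Δx·cos θ + Δy·sin θ)/dt = 1.5000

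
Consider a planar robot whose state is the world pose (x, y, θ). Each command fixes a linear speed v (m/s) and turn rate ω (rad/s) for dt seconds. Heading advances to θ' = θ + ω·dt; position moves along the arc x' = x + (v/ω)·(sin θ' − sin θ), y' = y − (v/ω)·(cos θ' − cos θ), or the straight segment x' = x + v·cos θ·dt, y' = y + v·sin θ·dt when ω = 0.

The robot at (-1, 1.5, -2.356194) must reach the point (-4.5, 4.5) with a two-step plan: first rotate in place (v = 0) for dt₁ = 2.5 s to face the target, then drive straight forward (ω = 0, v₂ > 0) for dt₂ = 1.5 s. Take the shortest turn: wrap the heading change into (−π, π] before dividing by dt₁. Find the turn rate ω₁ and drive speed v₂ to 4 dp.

heading to target = atan2(4.5−1.5, -4.5−-1) = 2.4330
Δθ = wrap(2.4330 − -2.3562) = -1.4940; ω₁ = Δθ/dt₁ = -0.5976
distance = √((-4.5−-1)² + (4.5−1.5)²) = 4.6098; v₂ = distance/dt₂ = 3.0732

ω₁ = -0.5976, v₂ = 3.0732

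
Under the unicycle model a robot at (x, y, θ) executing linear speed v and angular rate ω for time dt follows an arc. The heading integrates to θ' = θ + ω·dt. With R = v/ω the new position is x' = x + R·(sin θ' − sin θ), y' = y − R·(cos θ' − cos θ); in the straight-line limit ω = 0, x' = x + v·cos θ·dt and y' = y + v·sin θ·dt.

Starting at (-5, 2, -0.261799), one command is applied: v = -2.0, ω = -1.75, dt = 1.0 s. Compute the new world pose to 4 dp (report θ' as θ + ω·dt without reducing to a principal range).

θ' = -0.2618 + -1.75·1.0 = -2.0118
R = v/ω = -2.0/-1.75 = 1.1429
x' = -5 + 1.1429·(sin -2.0118 − sin -0.2618) = -5.7377
y' = 2 − 1.1429·(cos -2.0118 − cos -0.2618) = 3.5917

(-5.7377, 3.5917, -2.0118)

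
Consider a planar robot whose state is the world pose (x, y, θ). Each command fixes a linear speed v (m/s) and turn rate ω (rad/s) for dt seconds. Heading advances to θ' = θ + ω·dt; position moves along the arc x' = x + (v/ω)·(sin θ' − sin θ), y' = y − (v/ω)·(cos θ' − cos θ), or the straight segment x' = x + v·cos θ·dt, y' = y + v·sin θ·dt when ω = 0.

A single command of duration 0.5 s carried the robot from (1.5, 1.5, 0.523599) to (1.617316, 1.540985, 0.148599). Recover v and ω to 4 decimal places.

Δθ = 0.148599 − 0.523599 = -0.375000
ω = Δθ/dt = -0.375000/0.5 = -0.7500
R = Δx/(sin θ' − sin θ) = -0.3333
v = R·ω = -0.3333·-0.7500 = 0.2500

v = 0.2500, ω = -0.7500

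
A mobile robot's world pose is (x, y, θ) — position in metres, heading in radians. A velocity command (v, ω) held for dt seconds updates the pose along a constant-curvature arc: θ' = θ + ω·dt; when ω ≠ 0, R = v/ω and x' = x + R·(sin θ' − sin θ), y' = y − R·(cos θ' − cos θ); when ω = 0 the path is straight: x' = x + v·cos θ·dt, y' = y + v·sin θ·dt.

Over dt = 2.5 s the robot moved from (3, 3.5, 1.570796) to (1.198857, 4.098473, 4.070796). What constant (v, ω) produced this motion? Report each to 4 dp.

v = 1.0000, ω = 1.0000

Δθ = 4.070796 − 1.570796 = 2.500000
ω = Δθ/dt = 2.500000/2.5 = 1.0000
R = Δx/(sin θ' − sin θ) = 1.0000
v = R·ω = 1.0000·1.0000 = 1.0000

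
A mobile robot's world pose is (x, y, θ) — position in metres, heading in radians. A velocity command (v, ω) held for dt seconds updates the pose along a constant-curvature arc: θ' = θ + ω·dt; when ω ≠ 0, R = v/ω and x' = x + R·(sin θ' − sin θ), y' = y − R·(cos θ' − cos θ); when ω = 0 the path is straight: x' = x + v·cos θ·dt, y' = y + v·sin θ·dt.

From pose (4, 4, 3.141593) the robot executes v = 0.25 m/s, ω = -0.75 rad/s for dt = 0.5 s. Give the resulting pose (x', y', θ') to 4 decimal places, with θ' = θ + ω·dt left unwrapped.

θ' = 3.1416 + -0.75·0.5 = 2.7666
R = v/ω = 0.25/-0.75 = -0.3333
x' = 4 + -0.3333·(sin 2.7666 − sin 3.1416) = 3.8779
y' = 4 − -0.3333·(cos 2.7666 − cos 3.1416) = 4.0232

(3.8779, 4.0232, 2.7666)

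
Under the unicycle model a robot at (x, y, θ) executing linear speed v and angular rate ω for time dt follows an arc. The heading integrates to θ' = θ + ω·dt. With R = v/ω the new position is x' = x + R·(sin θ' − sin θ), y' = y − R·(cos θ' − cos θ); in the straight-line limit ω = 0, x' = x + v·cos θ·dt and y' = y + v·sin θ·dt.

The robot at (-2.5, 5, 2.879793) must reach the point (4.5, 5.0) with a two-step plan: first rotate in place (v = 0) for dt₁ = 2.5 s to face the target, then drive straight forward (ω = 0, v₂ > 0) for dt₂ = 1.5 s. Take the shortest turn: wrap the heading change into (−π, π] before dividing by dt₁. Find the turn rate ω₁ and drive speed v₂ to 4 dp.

ω₁ = -1.1519, v₂ = 4.6667

heading to target = atan2(5−5, 4.5−-2.5) = 0.0000
Δθ = wrap(0.0000 − 2.8798) = -2.8798; ω₁ = Δθ/dt₁ = -1.1519
distance = √((4.5−-2.5)² + (5−5)²) = 7.0000; v₂ = distance/dt₂ = 4.6667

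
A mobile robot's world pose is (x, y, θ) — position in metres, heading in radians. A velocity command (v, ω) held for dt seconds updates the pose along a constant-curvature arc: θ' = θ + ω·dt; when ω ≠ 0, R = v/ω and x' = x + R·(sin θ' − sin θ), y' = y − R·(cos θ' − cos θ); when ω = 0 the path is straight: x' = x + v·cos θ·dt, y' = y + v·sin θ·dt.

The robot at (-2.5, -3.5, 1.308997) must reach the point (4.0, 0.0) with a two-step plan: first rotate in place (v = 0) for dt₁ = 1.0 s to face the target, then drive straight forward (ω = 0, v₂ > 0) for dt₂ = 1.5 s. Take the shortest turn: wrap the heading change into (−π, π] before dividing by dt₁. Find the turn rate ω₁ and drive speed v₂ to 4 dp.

heading to target = atan2(0−-3.5, 4−-2.5) = 0.4939
Δθ = wrap(0.4939 − 1.3090) = -0.8151; ω₁ = Δθ/dt₁ = -0.8151
distance = √((4−-2.5)² + (0−-3.5)²) = 7.3824; v₂ = distance/dt₂ = 4.9216

ω₁ = -0.8151, v₂ = 4.9216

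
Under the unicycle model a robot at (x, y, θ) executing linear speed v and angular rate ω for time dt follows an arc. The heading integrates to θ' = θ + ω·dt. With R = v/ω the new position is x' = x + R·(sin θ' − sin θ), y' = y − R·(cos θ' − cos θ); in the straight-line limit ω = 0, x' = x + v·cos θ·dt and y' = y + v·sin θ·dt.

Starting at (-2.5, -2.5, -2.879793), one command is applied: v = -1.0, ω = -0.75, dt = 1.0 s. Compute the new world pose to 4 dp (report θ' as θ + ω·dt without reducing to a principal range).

(-1.5295, -2.6103, -3.6298)

θ' = -2.8798 + -0.75·1.0 = -3.6298
R = v/ω = -1.0/-0.75 = 1.3333
x' = -2.5 + 1.3333·(sin -3.6298 − sin -2.8798) = -1.5295
y' = -2.5 − 1.3333·(cos -3.6298 − cos -2.8798) = -2.6103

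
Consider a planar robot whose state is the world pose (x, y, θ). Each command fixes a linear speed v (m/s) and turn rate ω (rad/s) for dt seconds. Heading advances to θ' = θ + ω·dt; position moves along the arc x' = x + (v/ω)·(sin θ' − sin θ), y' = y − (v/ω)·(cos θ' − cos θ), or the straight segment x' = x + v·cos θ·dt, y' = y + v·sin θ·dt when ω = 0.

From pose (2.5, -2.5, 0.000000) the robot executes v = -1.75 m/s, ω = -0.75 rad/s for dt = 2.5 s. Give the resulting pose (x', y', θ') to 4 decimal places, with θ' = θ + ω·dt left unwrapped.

(0.2738, 0.5322, -1.8750)

θ' = 0.0000 + -0.75·2.5 = -1.8750
R = v/ω = -1.75/-0.75 = 2.3333
x' = 2.5 + 2.3333·(sin -1.8750 − sin 0.0000) = 0.2738
y' = -2.5 − 2.3333·(cos -1.8750 − cos 0.0000) = 0.5322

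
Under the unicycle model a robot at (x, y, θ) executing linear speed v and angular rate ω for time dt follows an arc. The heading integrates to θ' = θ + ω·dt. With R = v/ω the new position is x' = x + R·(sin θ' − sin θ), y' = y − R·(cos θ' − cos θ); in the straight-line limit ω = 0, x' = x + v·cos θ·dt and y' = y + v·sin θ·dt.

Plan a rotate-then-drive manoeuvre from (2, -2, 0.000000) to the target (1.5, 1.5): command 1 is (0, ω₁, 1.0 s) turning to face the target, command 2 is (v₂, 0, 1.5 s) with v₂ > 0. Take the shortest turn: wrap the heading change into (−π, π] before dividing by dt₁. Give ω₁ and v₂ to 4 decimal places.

ω₁ = 1.7127, v₂ = 2.3570

heading to target = atan2(1.5−-2, 1.5−2) = 1.7127
Δθ = wrap(1.7127 − 0.0000) = 1.7127; ω₁ = Δθ/dt₁ = 1.7127
distance = √((1.5−2)² + (1.5−-2)²) = 3.5355; v₂ = distance/dt₂ = 2.3570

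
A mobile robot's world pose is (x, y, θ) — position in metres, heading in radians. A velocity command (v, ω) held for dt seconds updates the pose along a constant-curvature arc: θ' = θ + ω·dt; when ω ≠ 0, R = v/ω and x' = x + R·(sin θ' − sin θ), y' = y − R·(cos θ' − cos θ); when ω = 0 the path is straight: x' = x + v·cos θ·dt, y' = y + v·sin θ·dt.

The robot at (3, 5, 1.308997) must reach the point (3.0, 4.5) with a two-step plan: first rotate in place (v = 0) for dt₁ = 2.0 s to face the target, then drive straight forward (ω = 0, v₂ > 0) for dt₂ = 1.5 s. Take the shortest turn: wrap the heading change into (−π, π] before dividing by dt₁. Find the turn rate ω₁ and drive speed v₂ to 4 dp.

ω₁ = -1.4399, v₂ = 0.3333

heading to target = atan2(4.5−5, 3−3) = -1.5708
Δθ = wrap(-1.5708 − 1.3090) = -2.8798; ω₁ = Δθ/dt₁ = -1.4399
distance = √((3−3)² + (4.5−5)²) = 0.5000; v₂ = distance/dt₂ = 0.3333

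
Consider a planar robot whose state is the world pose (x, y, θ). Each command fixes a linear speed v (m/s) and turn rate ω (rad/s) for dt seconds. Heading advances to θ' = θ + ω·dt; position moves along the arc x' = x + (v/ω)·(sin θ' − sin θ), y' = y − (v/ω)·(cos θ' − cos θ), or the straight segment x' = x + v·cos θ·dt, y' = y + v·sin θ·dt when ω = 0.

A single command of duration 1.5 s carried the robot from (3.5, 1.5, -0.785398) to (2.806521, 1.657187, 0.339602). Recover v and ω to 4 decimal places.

v = -0.5000, ω = 0.7500

Δθ = 0.339602 − -0.785398 = 1.125000
ω = Δθ/dt = 1.125000/1.5 = 0.7500
R = Δx/(sin θ' − sin θ) = -0.6667
v = R·ω = -0.6667·0.7500 = -0.5000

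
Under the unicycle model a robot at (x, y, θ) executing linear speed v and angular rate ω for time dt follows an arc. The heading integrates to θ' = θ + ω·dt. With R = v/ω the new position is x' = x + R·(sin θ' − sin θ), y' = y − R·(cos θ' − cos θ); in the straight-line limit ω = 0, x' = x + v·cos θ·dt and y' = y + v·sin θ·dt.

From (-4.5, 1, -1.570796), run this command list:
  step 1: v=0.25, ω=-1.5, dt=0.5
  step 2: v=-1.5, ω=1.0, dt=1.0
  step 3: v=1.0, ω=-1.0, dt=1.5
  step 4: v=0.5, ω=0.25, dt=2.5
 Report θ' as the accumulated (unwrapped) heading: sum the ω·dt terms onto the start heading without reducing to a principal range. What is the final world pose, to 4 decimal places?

step 1: θ'=-2.3208 (R=-0.1667) → pose (-4.5447, 0.8864, -2.3208)
step 2: θ'=-1.3208 (R=-1.5000) → pose (-4.1889, 2.2800, -1.3208)
step 3: θ'=-2.8208 (R=-1.0000) → pose (-4.8425, 1.0836, -2.8208)
step 4: θ'=-2.1958 (R=2.0000) → pose (-5.8338, 0.3558, -2.1958)

(-5.8338, 0.3558, -2.1958)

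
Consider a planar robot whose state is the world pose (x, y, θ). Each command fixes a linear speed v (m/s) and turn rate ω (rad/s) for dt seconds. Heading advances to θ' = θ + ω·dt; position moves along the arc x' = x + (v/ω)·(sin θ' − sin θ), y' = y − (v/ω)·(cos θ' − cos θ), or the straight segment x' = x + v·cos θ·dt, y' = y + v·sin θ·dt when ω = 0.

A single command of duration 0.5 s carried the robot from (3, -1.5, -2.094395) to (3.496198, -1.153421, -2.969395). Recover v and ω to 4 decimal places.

v = -1.2500, ω = -1.7500

Δθ = -2.969395 − -2.094395 = -0.875000
ω = Δθ/dt = -0.875000/0.5 = -1.7500
R = Δx/(sin θ' − sin θ) = 0.7143
v = R·ω = 0.7143·-1.7500 = -1.2500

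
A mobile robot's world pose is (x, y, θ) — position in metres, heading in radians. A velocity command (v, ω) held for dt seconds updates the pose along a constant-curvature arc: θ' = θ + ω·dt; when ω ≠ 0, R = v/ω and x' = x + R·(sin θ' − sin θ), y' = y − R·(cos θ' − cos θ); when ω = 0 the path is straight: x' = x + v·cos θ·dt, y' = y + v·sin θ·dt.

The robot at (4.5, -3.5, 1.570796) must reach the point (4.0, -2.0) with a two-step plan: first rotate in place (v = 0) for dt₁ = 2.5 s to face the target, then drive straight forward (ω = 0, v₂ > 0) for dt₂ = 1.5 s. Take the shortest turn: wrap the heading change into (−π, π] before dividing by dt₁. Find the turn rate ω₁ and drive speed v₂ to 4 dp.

heading to target = atan2(-2−-3.5, 4−4.5) = 1.8925
Δθ = wrap(1.8925 − 1.5708) = 0.3218; ω₁ = Δθ/dt₁ = 0.1287
distance = √((4−4.5)² + (-2−-3.5)²) = 1.5811; v₂ = distance/dt₂ = 1.0541

ω₁ = 0.1287, v₂ = 1.0541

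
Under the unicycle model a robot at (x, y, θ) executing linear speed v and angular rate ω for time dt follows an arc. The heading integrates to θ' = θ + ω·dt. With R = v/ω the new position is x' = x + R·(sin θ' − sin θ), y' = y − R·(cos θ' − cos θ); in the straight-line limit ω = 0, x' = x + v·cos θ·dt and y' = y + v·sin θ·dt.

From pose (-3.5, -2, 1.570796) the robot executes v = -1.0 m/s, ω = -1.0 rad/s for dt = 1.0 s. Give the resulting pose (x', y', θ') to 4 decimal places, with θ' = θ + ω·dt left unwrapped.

(-3.9597, -2.8415, 0.5708)

θ' = 1.5708 + -1.0·1.0 = 0.5708
R = v/ω = -1.0/-1.0 = 1.0000
x' = -3.5 + 1.0000·(sin 0.5708 − sin 1.5708) = -3.9597
y' = -2 − 1.0000·(cos 0.5708 − cos 1.5708) = -2.8415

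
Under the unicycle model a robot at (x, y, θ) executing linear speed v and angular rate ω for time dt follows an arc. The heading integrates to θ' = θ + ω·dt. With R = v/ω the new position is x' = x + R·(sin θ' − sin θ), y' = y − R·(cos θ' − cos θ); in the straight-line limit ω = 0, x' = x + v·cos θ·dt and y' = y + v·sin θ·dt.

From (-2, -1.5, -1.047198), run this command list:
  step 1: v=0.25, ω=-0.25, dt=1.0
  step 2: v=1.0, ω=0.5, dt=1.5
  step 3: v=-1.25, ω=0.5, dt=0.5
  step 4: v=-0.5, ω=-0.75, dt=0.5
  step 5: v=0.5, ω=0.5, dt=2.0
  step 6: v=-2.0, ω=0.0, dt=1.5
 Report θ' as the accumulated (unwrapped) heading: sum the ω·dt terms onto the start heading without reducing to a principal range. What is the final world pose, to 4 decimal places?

step 1: θ'=-1.2972 (R=-1.0000) → pose (-1.9032, -1.7298, -1.2972)
step 2: θ'=-0.5472 (R=2.0000) → pose (-1.0182, -2.8974, -0.5472)
step 3: θ'=-0.2972 (R=-2.5000) → pose (-1.5868, -2.6419, -0.2972)
step 4: θ'=-0.6722 (R=0.6667) → pose (-1.8067, -2.5261, -0.6722)
step 5: θ'=0.3278 (R=1.0000) → pose (-0.8621, -2.6904, 0.3278)
step 6: θ'=0.3278 (straight) → pose (-3.7023, -3.6563, 0.3278)

(-3.7023, -3.6563, 0.3278)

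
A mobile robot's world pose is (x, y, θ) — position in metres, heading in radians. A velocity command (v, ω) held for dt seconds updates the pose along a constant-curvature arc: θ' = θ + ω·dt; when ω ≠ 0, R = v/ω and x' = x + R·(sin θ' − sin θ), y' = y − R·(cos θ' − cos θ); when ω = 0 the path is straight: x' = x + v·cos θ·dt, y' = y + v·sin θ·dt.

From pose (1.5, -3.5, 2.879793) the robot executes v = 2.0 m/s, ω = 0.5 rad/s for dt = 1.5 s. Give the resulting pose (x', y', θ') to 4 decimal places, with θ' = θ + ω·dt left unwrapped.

θ' = 2.8798 + 0.5·1.5 = 3.6298
R = v/ω = 2.0/0.5 = 4.0000
x' = 1.5 + 4.0000·(sin 3.6298 − sin 2.8798) = -1.4114
y' = -3.5 − 4.0000·(cos 3.6298 − cos 2.8798) = -3.8310

(-1.4114, -3.8310, 3.6298)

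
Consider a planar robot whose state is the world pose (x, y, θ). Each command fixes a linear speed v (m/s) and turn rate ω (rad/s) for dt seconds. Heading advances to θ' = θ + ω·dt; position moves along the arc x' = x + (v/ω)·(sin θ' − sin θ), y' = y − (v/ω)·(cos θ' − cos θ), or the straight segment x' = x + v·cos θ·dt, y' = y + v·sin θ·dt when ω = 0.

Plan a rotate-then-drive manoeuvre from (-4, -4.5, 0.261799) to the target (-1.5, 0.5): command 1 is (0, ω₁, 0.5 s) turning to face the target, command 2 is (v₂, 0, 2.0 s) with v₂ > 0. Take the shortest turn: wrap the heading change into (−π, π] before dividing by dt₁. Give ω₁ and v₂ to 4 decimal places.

ω₁ = 1.6907, v₂ = 2.7951

heading to target = atan2(0.5−-4.5, -1.5−-4) = 1.1071
Δθ = wrap(1.1071 − 0.2618) = 0.8453; ω₁ = Δθ/dt₁ = 1.6907
distance = √((-1.5−-4)² + (0.5−-4.5)²) = 5.5902; v₂ = distance/dt₂ = 2.7951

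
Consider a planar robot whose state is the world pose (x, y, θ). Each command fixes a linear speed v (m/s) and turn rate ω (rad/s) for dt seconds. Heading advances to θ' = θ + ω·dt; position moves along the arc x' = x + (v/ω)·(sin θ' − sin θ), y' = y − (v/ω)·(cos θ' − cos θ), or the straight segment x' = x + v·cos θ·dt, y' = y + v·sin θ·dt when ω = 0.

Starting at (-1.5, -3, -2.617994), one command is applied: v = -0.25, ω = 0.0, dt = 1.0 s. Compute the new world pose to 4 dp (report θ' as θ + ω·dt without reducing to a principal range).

(-1.2835, -2.8750, -2.6180)

θ' = -2.6180 + 0.0·1.0 = -2.6180
ω = 0 → straight: x' = -1.5 + -0.25·cos(-2.6180)·1.0 = -1.2835
y' = -3 + -0.25·sin(-2.6180)·1.0 = -2.8750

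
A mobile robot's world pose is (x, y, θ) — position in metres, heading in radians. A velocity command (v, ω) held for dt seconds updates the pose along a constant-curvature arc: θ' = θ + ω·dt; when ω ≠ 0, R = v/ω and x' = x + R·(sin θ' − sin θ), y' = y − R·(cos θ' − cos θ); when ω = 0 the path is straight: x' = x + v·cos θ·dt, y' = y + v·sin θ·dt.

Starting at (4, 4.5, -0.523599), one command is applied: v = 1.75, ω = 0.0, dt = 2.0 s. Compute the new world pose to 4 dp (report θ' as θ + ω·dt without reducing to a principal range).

θ' = -0.5236 + 0.0·2.0 = -0.5236
ω = 0 → straight: x' = 4 + 1.75·cos(-0.5236)·2.0 = 7.0311
y' = 4.5 + 1.75·sin(-0.5236)·2.0 = 2.7500

(7.0311, 2.7500, -0.5236)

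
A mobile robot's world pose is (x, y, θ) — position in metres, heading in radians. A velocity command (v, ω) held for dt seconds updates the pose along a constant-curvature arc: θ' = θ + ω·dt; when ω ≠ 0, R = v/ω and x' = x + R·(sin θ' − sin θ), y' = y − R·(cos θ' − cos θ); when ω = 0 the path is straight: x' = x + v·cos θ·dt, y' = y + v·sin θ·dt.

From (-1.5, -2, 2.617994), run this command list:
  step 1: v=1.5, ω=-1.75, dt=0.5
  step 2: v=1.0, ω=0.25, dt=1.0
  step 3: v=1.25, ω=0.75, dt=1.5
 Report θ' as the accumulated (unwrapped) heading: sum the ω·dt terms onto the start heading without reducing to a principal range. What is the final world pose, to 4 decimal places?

step 1: θ'=1.7430 (R=-0.8571) → pose (-1.9159, -1.4046, 1.7430)
step 2: θ'=1.9930 (R=4.0000) → pose (-2.2080, -0.4509, 1.9930)
step 3: θ'=3.1180 (R=1.6667) → pose (-3.6890, 0.5324, 3.1180)

(-3.6890, 0.5324, 3.1180)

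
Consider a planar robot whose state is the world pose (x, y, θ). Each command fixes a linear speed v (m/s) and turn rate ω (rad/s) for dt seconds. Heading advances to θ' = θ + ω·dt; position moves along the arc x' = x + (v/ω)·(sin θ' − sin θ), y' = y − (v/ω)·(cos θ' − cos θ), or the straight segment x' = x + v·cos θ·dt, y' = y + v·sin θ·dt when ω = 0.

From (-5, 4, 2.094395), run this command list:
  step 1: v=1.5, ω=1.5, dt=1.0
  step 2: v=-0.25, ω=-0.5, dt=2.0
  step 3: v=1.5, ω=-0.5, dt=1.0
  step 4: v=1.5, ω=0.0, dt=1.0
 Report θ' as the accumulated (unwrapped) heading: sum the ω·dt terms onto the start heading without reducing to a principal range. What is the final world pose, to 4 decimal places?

step 1: θ'=3.5944 (R=1.0000) → pose (-6.3035, 4.3992, 3.5944)
step 2: θ'=2.5944 (R=0.5000) → pose (-5.8246, 4.3766, 2.5944)
step 3: θ'=2.0944 (R=-3.0000) → pose (-6.8618, 5.4386, 2.0944)
step 4: θ'=2.0944 (straight) → pose (-7.6118, 6.7376, 2.0944)

(-7.6118, 6.7376, 2.0944)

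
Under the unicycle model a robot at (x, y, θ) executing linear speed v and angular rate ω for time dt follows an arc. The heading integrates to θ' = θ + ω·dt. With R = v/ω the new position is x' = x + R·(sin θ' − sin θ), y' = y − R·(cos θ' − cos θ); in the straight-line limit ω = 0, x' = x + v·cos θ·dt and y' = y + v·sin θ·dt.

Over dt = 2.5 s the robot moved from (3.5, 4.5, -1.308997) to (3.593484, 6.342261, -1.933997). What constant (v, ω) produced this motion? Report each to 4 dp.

v = -0.7500, ω = -0.2500

Δθ = -1.933997 − -1.308997 = -0.625000
ω = Δθ/dt = -0.625000/2.5 = -0.2500
R = −Δy/(cos θ' − cos θ) = 3.0000
v = R·ω = 3.0000·-0.2500 = -0.7500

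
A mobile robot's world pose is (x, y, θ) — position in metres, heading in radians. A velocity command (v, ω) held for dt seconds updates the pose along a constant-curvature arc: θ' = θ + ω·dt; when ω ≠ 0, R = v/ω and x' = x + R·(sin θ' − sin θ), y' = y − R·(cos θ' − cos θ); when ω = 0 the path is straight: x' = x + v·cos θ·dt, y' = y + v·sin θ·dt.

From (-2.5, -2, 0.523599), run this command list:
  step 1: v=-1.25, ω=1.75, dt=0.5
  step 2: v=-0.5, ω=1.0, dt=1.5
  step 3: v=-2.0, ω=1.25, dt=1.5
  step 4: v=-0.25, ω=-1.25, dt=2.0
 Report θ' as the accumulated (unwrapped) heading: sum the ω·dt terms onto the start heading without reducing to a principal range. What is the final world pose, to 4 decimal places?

step 1: θ'=1.3986 (R=-0.7143) → pose (-2.8466, -2.4962, 1.3986)
step 2: θ'=2.8986 (R=-0.5000) → pose (-2.4743, -3.0672, 2.8986)
step 3: θ'=4.7736 (R=-1.6000) → pose (-0.4923, -1.4163, 4.7736)
step 4: θ'=2.2736 (R=0.2000) → pose (-0.1401, -1.2748, 2.2736)

(-0.1401, -1.2748, 2.2736)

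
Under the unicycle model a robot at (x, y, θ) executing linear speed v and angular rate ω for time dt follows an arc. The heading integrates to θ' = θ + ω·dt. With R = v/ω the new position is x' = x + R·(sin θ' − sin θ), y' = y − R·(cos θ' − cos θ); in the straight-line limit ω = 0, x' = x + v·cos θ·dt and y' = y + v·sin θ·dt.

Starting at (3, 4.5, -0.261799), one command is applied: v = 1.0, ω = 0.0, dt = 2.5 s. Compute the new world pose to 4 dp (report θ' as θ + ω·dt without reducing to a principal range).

θ' = -0.2618 + 0.0·2.5 = -0.2618
ω = 0 → straight: x' = 3 + 1.0·cos(-0.2618)·2.5 = 5.4148
y' = 4.5 + 1.0·sin(-0.2618)·2.5 = 3.8530

(5.4148, 3.8530, -0.2618)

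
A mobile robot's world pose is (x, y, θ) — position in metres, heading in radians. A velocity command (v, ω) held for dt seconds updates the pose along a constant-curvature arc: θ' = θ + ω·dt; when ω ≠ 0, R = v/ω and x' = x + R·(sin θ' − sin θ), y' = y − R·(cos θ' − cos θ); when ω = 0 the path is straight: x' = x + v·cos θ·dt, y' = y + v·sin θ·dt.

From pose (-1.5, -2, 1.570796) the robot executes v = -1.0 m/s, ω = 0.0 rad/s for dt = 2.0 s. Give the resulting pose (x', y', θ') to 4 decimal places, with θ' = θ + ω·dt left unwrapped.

(-1.5000, -4.0000, 1.5708)

θ' = 1.5708 + 0.0·2.0 = 1.5708
ω = 0 → straight: x' = -1.5 + -1.0·cos(1.5708)·2.0 = -1.5000
y' = -2 + -1.0·sin(1.5708)·2.0 = -4.0000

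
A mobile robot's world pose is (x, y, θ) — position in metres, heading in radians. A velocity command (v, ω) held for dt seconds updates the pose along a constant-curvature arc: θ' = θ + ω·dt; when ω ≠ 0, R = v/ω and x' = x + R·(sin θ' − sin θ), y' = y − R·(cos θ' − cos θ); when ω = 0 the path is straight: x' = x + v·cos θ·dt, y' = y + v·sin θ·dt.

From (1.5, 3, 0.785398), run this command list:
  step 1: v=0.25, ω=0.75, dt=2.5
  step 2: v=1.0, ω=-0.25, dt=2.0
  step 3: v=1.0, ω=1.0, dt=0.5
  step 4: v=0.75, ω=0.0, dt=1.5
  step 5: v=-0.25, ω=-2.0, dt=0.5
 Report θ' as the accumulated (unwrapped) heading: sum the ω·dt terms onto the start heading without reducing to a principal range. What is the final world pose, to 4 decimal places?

step 1: θ'=2.6604 (R=0.3333) → pose (1.4186, 3.5312, 2.6604)
step 2: θ'=2.1604 (R=-4.0000) → pose (-0.0547, 4.8528, 2.1604)
step 3: θ'=2.6604 (R=1.0000) → pose (-0.4230, 5.1832, 2.6604)
step 4: θ'=2.6604 (straight) → pose (-1.4203, 5.7039, 2.6604)
step 5: θ'=1.6604 (R=0.1250) → pose (-1.3536, 5.6043, 1.6604)

(-1.3536, 5.6043, 1.6604)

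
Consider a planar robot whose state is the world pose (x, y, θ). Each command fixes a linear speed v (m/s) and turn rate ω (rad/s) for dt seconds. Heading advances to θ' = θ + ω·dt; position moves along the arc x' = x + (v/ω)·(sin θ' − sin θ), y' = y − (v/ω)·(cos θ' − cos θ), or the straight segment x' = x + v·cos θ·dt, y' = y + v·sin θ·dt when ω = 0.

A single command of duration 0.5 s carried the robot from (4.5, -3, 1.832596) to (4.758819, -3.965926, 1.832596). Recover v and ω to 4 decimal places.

v = -2.0000, ω = 0.0000

Δθ = 1.832596 − 1.832596 = 0.000000
ω = Δθ/dt = 0.000000/0.5 = 0.0000
ω = 0 → v = (Δx·cos θ + Δy·sin θ)/dt = -2.0000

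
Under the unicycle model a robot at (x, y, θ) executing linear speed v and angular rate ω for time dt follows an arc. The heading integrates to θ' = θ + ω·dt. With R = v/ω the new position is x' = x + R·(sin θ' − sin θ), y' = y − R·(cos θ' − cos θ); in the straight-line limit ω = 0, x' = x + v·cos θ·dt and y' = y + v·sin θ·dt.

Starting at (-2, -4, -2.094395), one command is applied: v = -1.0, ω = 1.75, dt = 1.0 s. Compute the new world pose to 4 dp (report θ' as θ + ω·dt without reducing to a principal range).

(-2.3019, -3.1764, -0.3444)

θ' = -2.0944 + 1.75·1.0 = -0.3444
R = v/ω = -1.0/1.75 = -0.5714
x' = -2 + -0.5714·(sin -0.3444 − sin -2.0944) = -2.3019
y' = -4 − -0.5714·(cos -0.3444 − cos -2.0944) = -3.1764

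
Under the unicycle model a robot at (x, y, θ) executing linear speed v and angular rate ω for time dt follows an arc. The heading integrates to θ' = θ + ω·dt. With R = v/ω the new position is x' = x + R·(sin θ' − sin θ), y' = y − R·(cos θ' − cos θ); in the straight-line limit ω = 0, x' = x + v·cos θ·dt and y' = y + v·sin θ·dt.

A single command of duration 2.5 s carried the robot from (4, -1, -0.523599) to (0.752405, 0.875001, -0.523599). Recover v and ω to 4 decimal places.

Δθ = -0.523599 − -0.523599 = 0.000000
ω = Δθ/dt = 0.000000/2.5 = 0.0000
ω = 0 → v = (Δx·cos θ + Δy·sin θ)/dt = -1.5000

v = -1.5000, ω = 0.0000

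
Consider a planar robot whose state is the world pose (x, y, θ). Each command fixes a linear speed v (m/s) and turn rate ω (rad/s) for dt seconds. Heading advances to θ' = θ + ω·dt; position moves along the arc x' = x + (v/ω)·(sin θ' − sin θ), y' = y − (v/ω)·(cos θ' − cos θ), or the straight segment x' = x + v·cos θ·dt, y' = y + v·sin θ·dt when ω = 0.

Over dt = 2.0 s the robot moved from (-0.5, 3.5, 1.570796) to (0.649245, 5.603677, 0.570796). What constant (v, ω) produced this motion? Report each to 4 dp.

Δθ = 0.570796 − 1.570796 = -1.000000
ω = Δθ/dt = -1.000000/2.0 = -0.5000
R = −Δy/(cos θ' − cos θ) = -2.5000
v = R·ω = -2.5000·-0.5000 = 1.2500

v = 1.2500, ω = -0.5000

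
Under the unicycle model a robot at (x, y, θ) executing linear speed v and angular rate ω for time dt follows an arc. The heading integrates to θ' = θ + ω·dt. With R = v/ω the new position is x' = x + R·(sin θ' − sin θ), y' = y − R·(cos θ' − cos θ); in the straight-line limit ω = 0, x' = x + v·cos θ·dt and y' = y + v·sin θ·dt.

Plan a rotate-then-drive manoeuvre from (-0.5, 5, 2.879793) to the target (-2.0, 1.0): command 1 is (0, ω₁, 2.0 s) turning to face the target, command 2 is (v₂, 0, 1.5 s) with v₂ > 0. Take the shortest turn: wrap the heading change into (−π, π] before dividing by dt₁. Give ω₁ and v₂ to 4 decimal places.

ω₁ = 0.7369, v₂ = 2.8480

heading to target = atan2(1−5, -2−-0.5) = -1.9296
Δθ = wrap(-1.9296 − 2.8798) = 1.4738; ω₁ = Δθ/dt₁ = 0.7369
distance = √((-2−-0.5)² + (1−5)²) = 4.2720; v₂ = distance/dt₂ = 2.8480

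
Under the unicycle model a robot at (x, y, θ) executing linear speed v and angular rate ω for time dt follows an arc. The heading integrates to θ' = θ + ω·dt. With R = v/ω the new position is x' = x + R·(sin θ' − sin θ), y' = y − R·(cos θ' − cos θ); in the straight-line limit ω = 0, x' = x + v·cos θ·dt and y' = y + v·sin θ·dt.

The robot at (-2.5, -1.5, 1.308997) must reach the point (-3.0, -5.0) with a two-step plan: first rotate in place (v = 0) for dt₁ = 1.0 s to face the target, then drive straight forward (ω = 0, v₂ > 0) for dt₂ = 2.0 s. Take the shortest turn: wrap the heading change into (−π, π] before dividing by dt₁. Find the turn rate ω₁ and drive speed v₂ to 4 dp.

ω₁ = -3.0217, v₂ = 1.7678

heading to target = atan2(-5−-1.5, -3−-2.5) = -1.7127
Δθ = wrap(-1.7127 − 1.3090) = -3.0217; ω₁ = Δθ/dt₁ = -3.0217
distance = √((-3−-2.5)² + (-5−-1.5)²) = 3.5355; v₂ = distance/dt₂ = 1.7678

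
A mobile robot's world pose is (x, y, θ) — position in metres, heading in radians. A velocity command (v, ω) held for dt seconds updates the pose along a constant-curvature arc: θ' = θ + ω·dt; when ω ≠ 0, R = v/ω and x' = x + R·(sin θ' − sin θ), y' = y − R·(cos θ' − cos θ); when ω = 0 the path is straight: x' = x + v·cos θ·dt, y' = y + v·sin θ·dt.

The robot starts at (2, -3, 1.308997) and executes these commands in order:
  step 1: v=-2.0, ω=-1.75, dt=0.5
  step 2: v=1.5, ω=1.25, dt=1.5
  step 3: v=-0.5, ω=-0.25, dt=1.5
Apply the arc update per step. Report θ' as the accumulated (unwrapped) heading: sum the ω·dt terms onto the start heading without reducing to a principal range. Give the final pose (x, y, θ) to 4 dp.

step 1: θ'=0.4340 (R=1.1429) → pose (1.3767, -3.7411, 0.4340)
step 2: θ'=2.3090 (R=1.2000) → pose (1.7597, -1.8448, 2.3090)
step 3: θ'=1.9340 (R=2.0000) → pose (2.1498, -2.4802, 1.9340)

(2.1498, -2.4802, 1.9340)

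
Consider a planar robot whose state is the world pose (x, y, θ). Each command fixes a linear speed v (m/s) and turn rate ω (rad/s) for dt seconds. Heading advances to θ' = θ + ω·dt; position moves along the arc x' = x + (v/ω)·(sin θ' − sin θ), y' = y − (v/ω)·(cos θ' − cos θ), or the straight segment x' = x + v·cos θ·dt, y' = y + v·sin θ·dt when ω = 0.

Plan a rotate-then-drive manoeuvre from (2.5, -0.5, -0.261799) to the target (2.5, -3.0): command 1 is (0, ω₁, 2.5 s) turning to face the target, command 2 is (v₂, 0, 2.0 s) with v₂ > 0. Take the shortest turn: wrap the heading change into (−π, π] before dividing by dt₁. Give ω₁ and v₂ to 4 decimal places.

ω₁ = -0.5236, v₂ = 1.2500

heading to target = atan2(-3−-0.5, 2.5−2.5) = -1.5708
Δθ = wrap(-1.5708 − -0.2618) = -1.3090; ω₁ = Δθ/dt₁ = -0.5236
distance = √((2.5−2.5)² + (-3−-0.5)²) = 2.5000; v₂ = distance/dt₂ = 1.2500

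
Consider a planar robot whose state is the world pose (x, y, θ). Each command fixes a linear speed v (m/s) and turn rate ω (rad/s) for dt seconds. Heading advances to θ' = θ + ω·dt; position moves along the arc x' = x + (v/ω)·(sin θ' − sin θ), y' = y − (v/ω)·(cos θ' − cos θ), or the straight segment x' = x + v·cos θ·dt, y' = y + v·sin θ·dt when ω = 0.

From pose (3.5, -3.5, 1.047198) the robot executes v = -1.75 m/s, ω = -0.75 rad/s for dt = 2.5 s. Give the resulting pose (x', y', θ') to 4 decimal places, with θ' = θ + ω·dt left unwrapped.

(-0.2391, -3.9118, -0.8278)

θ' = 1.0472 + -0.75·2.5 = -0.8278
R = v/ω = -1.75/-0.75 = 2.3333
x' = 3.5 + 2.3333·(sin -0.8278 − sin 1.0472) = -0.2391
y' = -3.5 − 2.3333·(cos -0.8278 − cos 1.0472) = -3.9118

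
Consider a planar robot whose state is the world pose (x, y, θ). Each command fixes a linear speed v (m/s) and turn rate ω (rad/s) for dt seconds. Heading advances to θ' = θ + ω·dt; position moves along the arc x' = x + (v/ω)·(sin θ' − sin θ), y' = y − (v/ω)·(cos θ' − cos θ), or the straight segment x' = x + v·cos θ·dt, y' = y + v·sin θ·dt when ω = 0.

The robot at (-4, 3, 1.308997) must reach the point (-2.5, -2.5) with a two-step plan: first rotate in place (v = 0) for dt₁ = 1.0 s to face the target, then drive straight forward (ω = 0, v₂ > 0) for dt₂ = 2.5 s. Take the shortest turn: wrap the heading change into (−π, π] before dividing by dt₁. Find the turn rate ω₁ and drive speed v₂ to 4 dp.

heading to target = atan2(-2.5−3, -2.5−-4) = -1.3045
Δθ = wrap(-1.3045 − 1.3090) = -2.6135; ω₁ = Δθ/dt₁ = -2.6135
distance = √((-2.5−-4)² + (-2.5−3)²) = 5.7009; v₂ = distance/dt₂ = 2.2804

ω₁ = -2.6135, v₂ = 2.2804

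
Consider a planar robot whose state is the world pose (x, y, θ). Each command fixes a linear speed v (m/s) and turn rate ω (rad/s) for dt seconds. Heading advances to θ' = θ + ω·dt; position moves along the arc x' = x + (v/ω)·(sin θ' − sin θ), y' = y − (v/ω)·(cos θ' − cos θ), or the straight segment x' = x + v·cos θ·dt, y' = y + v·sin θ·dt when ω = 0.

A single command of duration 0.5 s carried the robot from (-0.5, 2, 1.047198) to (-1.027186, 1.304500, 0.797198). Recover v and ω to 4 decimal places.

Δθ = 0.797198 − 1.047198 = -0.250000
ω = Δθ/dt = -0.250000/0.5 = -0.5000
R = −Δy/(cos θ' − cos θ) = 3.5000
v = R·ω = 3.5000·-0.5000 = -1.7500

v = -1.7500, ω = -0.5000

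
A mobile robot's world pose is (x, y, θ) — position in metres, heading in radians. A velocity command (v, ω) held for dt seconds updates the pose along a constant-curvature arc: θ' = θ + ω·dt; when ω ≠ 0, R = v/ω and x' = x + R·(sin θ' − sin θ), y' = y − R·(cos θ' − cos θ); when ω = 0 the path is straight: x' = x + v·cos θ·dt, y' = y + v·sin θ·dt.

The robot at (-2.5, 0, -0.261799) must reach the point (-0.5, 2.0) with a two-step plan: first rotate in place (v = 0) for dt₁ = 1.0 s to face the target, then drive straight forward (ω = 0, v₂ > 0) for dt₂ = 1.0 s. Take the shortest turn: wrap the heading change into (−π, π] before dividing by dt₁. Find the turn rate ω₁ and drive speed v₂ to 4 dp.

ω₁ = 1.0472, v₂ = 2.8284

heading to target = atan2(2−0, -0.5−-2.5) = 0.7854
Δθ = wrap(0.7854 − -0.2618) = 1.0472; ω₁ = Δθ/dt₁ = 1.0472
distance = √((-0.5−-2.5)² + (2−0)²) = 2.8284; v₂ = distance/dt₂ = 2.8284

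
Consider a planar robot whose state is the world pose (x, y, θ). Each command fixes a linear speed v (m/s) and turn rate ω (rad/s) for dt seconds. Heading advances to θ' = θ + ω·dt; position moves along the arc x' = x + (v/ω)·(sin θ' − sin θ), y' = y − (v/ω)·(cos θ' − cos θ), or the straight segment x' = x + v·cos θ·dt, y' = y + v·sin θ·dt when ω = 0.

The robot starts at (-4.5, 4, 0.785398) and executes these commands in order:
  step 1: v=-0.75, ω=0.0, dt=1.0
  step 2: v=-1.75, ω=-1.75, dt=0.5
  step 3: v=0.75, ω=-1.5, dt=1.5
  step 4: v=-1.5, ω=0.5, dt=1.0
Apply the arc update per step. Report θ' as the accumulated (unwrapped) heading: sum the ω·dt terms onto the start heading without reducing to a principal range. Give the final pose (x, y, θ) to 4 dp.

step 1: θ'=0.7854 (straight) → pose (-5.0303, 3.4697, 0.7854)
step 2: θ'=-0.0896 (R=1.0000) → pose (-5.8269, 3.1808, -0.0896)
step 3: θ'=-2.3396 (R=-0.5000) → pose (-5.5123, 2.3352, -2.3396)
step 4: θ'=-1.8396 (R=-3.0000) → pose (-4.7762, 3.6242, -1.8396)

(-4.7762, 3.6242, -1.8396)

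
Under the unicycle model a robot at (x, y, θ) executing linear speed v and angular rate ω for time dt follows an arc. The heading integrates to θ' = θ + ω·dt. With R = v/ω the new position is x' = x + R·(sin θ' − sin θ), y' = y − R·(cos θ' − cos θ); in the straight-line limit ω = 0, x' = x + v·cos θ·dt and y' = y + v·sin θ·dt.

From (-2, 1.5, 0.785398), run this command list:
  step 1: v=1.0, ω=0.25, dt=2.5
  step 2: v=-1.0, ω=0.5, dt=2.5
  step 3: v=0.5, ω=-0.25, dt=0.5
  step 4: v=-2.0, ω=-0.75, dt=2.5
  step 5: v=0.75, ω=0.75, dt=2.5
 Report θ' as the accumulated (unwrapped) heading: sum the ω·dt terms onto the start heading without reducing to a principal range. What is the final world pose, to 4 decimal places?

step 1: θ'=1.4104 (R=4.0000) → pose (-0.8798, 3.6896, 1.4104)
step 2: θ'=2.6604 (R=-2.0000) → pose (0.1689, 1.5973, 2.6604)
step 3: θ'=2.5354 (R=-2.0000) → pose (-0.0449, 1.7265, 2.5354)
step 4: θ'=0.6604 (R=2.6667) → pose (0.0716, -2.5710, 0.6604)
step 5: θ'=2.5354 (R=1.0000) → pose (0.0279, -0.9594, 2.5354)

(0.0279, -0.9594, 2.5354)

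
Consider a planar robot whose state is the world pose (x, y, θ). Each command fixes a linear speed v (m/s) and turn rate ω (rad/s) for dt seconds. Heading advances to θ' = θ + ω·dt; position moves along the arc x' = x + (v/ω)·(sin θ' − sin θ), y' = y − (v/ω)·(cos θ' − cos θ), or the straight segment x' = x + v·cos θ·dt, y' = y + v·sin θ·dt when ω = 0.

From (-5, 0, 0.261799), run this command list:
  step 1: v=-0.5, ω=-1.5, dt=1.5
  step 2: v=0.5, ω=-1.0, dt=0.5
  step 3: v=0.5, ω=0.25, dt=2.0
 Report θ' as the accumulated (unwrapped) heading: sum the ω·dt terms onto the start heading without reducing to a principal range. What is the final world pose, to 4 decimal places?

step 1: θ'=-1.9882 (R=0.3333) → pose (-5.3910, 0.4571, -1.9882)
step 2: θ'=-2.4882 (R=-0.5000) → pose (-5.5441, 0.2628, -2.4882)
step 3: θ'=-1.9882 (R=2.0000) → pose (-6.1566, -0.5145, -1.9882)

(-6.1566, -0.5145, -1.9882)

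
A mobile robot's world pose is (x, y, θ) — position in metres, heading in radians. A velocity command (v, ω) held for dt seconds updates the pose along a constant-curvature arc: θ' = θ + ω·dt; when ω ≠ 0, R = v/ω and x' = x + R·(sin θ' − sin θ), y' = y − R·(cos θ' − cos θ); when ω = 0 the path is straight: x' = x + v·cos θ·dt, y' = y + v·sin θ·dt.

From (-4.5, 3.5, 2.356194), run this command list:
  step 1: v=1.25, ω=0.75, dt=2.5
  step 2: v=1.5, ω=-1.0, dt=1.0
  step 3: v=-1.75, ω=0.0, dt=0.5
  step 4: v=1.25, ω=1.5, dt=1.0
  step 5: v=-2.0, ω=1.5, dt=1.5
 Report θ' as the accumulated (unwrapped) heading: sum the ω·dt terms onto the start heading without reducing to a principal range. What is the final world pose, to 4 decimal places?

step 1: θ'=4.2312 (R=1.6667) → pose (-7.1559, 3.0929, 4.2312)
step 2: θ'=3.2312 (R=-1.5000) → pose (-8.3514, 2.2932, 3.2312)
step 3: θ'=3.2312 (straight) → pose (-7.4799, 2.3715, 3.2312)
step 4: θ'=4.7312 (R=0.8333) → pose (-8.2385, 1.5258, 4.7312)
step 5: θ'=6.9812 (R=-1.3333) → pose (-10.4285, 2.5222, 6.9812)

(-10.4285, 2.5222, 6.9812)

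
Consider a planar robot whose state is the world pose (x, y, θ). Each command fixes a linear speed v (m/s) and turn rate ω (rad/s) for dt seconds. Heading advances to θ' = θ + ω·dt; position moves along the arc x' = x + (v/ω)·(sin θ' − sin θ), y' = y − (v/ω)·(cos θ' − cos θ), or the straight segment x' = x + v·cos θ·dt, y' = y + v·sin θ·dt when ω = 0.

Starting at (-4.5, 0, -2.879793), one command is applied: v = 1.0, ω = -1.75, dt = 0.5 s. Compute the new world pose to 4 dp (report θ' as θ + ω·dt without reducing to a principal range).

(-4.9767, 0.0846, -3.7548)

θ' = -2.8798 + -1.75·0.5 = -3.7548
R = v/ω = 1.0/-1.75 = -0.5714
x' = -4.5 + -0.5714·(sin -3.7548 − sin -2.8798) = -4.9767
y' = 0 − -0.5714·(cos -3.7548 − cos -2.8798) = 0.0846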